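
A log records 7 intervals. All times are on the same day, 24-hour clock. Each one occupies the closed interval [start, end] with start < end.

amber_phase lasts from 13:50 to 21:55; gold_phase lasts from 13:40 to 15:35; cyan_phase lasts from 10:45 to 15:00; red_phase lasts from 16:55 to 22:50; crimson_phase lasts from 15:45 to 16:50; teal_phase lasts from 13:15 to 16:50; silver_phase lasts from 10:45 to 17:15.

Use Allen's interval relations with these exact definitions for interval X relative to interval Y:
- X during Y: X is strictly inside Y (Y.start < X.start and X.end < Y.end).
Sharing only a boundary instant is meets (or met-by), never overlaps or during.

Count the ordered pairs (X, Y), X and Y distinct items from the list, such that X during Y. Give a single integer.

Checking all 42 ordered pairs for relation 'during'; matching pairs in alphabetical order:
(crimson_phase, amber_phase): crimson_phase during amber_phase ✓
(crimson_phase, silver_phase): crimson_phase during silver_phase ✓
(gold_phase, silver_phase): gold_phase during silver_phase ✓
(gold_phase, teal_phase): gold_phase during teal_phase ✓
(teal_phase, silver_phase): teal_phase during silver_phase ✓
Count: 5.

5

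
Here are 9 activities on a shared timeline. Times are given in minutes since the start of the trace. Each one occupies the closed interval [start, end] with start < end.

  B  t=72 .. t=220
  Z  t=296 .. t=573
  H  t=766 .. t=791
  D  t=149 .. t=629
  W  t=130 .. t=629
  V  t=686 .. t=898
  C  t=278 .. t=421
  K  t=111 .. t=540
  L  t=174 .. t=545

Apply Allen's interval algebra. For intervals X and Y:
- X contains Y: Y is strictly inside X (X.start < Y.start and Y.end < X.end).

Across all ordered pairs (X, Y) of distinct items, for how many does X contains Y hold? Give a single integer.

Checking all 72 ordered pairs for relation 'contains'; matching pairs in alphabetical order:
(D, C): D contains C ✓
(D, L): D contains L ✓
(D, Z): D contains Z ✓
(K, C): K contains C ✓
(L, C): L contains C ✓
(V, H): V contains H ✓
(W, C): W contains C ✓
(W, L): W contains L ✓
(W, Z): W contains Z ✓
Count: 9.

9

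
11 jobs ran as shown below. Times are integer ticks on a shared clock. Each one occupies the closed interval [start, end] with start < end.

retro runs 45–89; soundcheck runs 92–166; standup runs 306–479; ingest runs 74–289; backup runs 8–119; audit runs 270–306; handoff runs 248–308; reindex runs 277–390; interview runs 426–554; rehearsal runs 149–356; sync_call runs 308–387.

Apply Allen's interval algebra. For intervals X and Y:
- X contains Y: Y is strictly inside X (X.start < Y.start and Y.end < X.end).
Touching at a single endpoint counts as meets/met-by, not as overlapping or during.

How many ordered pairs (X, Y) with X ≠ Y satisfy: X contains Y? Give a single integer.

Checking all 110 ordered pairs for relation 'contains'; matching pairs in alphabetical order:
(backup, retro): backup contains retro ✓
(handoff, audit): handoff contains audit ✓
(ingest, soundcheck): ingest contains soundcheck ✓
(rehearsal, audit): rehearsal contains audit ✓
(rehearsal, handoff): rehearsal contains handoff ✓
(reindex, sync_call): reindex contains sync_call ✓
(standup, sync_call): standup contains sync_call ✓
Count: 7.

7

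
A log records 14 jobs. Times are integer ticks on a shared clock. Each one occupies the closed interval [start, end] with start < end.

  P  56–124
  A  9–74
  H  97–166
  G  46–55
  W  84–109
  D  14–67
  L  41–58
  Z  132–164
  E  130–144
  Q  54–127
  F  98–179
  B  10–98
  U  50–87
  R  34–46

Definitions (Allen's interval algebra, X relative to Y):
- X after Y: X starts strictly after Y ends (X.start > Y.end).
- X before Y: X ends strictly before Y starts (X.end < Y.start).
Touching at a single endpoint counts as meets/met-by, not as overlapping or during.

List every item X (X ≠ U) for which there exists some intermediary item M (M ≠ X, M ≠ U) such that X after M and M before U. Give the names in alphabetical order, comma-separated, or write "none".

Target U = [50, 87].
Intermediaries M with M before U: R.
Via R — items with X after R: E, F, H, P, Q, W, Z.
Union: E, F, H, P, Q, W, Z.

E, F, H, P, Q, W, Z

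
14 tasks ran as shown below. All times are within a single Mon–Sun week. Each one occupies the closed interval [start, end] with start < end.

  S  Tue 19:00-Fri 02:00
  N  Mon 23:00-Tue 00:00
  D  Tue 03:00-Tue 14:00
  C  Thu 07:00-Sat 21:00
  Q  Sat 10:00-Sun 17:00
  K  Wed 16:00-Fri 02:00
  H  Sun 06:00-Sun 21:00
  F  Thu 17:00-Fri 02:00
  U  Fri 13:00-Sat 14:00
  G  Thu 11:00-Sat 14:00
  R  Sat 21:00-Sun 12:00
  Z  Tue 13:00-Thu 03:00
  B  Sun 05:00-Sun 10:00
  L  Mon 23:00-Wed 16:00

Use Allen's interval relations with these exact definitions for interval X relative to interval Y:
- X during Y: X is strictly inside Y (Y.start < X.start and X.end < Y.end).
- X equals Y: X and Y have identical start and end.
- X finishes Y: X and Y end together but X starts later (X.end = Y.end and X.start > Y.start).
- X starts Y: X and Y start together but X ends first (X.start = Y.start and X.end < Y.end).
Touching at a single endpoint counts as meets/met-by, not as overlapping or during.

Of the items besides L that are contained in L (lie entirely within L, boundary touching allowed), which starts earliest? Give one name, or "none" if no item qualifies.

Target L = [Mon 23:00, Wed 16:00].
B [Sun 05:00, Sun 10:00] → after → excluded.
C [Thu 07:00, Sat 21:00] → after → excluded.
D [Tue 03:00, Tue 14:00] → during → candidate.
F [Thu 17:00, Fri 02:00] → after → excluded.
G [Thu 11:00, Sat 14:00] → after → excluded.
H [Sun 06:00, Sun 21:00] → after → excluded.
K [Wed 16:00, Fri 02:00] → met-by → excluded.
N [Mon 23:00, Tue 00:00] → starts → candidate.
Q [Sat 10:00, Sun 17:00] → after → excluded.
R [Sat 21:00, Sun 12:00] → after → excluded.
S [Tue 19:00, Fri 02:00] → overlapped-by → excluded.
U [Fri 13:00, Sat 14:00] → after → excluded.
Z [Tue 13:00, Thu 03:00] → overlapped-by → excluded.
Among candidates, earliest start is Mon 23:00 → N.

N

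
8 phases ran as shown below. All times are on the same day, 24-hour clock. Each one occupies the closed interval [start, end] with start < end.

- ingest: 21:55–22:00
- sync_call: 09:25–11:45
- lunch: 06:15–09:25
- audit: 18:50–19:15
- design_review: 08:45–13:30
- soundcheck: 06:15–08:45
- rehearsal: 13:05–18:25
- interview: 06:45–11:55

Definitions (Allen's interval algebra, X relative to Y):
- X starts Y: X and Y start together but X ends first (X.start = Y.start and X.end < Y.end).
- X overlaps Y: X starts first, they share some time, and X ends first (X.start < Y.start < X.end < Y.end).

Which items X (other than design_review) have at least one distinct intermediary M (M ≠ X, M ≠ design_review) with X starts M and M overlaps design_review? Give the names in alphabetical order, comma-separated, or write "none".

Target design_review = [08:45, 13:30].
Intermediaries M with M overlaps design_review: interview, lunch.
Via interview — items with X starts interview: none.
Via lunch — items with X starts lunch: soundcheck.
Union: soundcheck.

soundcheck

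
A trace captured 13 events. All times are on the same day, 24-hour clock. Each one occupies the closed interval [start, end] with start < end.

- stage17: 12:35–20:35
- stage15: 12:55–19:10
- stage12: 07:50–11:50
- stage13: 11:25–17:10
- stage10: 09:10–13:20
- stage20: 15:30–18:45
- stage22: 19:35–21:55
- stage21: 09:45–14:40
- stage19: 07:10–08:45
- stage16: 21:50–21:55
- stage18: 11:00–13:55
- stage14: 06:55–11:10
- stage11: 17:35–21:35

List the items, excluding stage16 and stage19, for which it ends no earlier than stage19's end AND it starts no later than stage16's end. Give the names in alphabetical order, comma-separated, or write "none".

Conditions: its end is no earlier than stage19's end (X.end >= 08:45) AND its start is no later than stage16's end (X.start <= 21:55).
stage10: end 13:20 >= 08:45? ✓; start 09:10 <= 21:55? ✓ → yes.
stage11: end 21:35 >= 08:45? ✓; start 17:35 <= 21:55? ✓ → yes.
stage12: end 11:50 >= 08:45? ✓; start 07:50 <= 21:55? ✓ → yes.
stage13: end 17:10 >= 08:45? ✓; start 11:25 <= 21:55? ✓ → yes.
stage14: end 11:10 >= 08:45? ✓; start 06:55 <= 21:55? ✓ → yes.
stage15: end 19:10 >= 08:45? ✓; start 12:55 <= 21:55? ✓ → yes.
stage17: end 20:35 >= 08:45? ✓; start 12:35 <= 21:55? ✓ → yes.
stage18: end 13:55 >= 08:45? ✓; start 11:00 <= 21:55? ✓ → yes.
stage20: end 18:45 >= 08:45? ✓; start 15:30 <= 21:55? ✓ → yes.
stage21: end 14:40 >= 08:45? ✓; start 09:45 <= 21:55? ✓ → yes.
stage22: end 21:55 >= 08:45? ✓; start 19:35 <= 21:55? ✓ → yes.
Result: stage10, stage11, stage12, stage13, stage14, stage15, stage17, stage18, stage20, stage21, stage22.

stage10, stage11, stage12, stage13, stage14, stage15, stage17, stage18, stage20, stage21, stage22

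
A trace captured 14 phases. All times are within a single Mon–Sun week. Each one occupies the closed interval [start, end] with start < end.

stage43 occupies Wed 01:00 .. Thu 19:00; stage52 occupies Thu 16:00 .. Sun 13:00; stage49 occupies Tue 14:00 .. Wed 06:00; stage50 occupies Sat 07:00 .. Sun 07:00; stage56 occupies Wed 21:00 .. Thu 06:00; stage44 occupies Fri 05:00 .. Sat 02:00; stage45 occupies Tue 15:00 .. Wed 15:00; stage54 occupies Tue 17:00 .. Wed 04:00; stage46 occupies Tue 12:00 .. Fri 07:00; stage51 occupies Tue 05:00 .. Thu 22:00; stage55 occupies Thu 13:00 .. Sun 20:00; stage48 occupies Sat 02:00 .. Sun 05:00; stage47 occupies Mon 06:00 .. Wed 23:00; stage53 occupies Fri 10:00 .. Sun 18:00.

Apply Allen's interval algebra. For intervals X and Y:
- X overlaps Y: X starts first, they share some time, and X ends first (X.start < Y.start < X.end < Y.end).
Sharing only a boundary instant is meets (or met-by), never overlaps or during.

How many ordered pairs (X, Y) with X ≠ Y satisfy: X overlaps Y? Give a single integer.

Checking all 182 ordered pairs for relation 'overlaps'; matching pairs in alphabetical order:
(stage43, stage52): stage43 overlaps stage52 ✓
(stage43, stage55): stage43 overlaps stage55 ✓
(stage44, stage53): stage44 overlaps stage53 ✓
(stage45, stage43): stage45 overlaps stage43 ✓
(stage46, stage44): stage46 overlaps stage44 ✓
(stage46, stage52): stage46 overlaps stage52 ✓
(stage46, stage55): stage46 overlaps stage55 ✓
(stage47, stage43): stage47 overlaps stage43 ✓
(stage47, stage46): stage47 overlaps stage46 ✓
(stage47, stage51): stage47 overlaps stage51 ✓
(stage47, stage56): stage47 overlaps stage56 ✓
(stage48, stage50): stage48 overlaps stage50 ✓
(stage49, stage43): stage49 overlaps stage43 ✓
(stage49, stage45): stage49 overlaps stage45 ✓
(stage51, stage46): stage51 overlaps stage46 ✓
(stage51, stage52): stage51 overlaps stage52 ✓
(stage51, stage55): stage51 overlaps stage55 ✓
(stage52, stage53): stage52 overlaps stage53 ✓
(stage54, stage43): stage54 overlaps stage43 ✓
Count: 19.

19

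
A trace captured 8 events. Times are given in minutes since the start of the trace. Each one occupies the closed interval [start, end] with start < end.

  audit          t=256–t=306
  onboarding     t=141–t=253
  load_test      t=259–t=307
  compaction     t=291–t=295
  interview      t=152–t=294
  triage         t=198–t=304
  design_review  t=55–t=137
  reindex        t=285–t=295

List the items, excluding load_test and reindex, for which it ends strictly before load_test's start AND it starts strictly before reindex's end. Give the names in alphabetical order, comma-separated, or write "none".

Conditions: its end is strictly before load_test's start (X.end < t=259) AND its start is strictly before reindex's end (X.start < t=295).
audit: end t=306 < t=259? ✗; start t=256 < t=295? ✓ → no.
compaction: end t=295 < t=259? ✗; start t=291 < t=295? ✓ → no.
design_review: end t=137 < t=259? ✓; start t=55 < t=295? ✓ → yes.
interview: end t=294 < t=259? ✗; start t=152 < t=295? ✓ → no.
onboarding: end t=253 < t=259? ✓; start t=141 < t=295? ✓ → yes.
triage: end t=304 < t=259? ✗; start t=198 < t=295? ✓ → no.
Result: design_review, onboarding.

design_review, onboarding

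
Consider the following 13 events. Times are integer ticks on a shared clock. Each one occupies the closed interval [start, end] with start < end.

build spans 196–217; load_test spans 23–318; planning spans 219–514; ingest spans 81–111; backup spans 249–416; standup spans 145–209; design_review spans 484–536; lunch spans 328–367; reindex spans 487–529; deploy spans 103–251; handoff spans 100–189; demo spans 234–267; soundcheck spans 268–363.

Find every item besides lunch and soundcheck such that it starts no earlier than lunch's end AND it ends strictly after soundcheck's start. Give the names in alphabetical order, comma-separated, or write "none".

Conditions: its start is no earlier than lunch's end (X.start >= 367) AND its end is strictly after soundcheck's start (X.end > 268).
backup: start 249 >= 367? ✗; end 416 > 268? ✓ → no.
build: start 196 >= 367? ✗; end 217 > 268? ✗ → no.
demo: start 234 >= 367? ✗; end 267 > 268? ✗ → no.
deploy: start 103 >= 367? ✗; end 251 > 268? ✗ → no.
design_review: start 484 >= 367? ✓; end 536 > 268? ✓ → yes.
handoff: start 100 >= 367? ✗; end 189 > 268? ✗ → no.
ingest: start 81 >= 367? ✗; end 111 > 268? ✗ → no.
load_test: start 23 >= 367? ✗; end 318 > 268? ✓ → no.
planning: start 219 >= 367? ✗; end 514 > 268? ✓ → no.
reindex: start 487 >= 367? ✓; end 529 > 268? ✓ → yes.
standup: start 145 >= 367? ✗; end 209 > 268? ✗ → no.
Result: design_review, reindex.

design_review, reindex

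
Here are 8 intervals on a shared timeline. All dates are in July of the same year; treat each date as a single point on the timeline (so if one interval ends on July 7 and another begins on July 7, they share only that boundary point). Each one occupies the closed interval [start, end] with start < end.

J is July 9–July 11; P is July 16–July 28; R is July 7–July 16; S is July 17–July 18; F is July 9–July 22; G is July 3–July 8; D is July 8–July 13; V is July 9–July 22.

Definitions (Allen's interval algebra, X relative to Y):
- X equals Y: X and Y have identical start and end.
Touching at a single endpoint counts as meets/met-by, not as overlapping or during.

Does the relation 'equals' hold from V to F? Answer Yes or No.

Yes

V = [July 9, July 22], F = [July 9, July 22].
Actual relation of V to F: equals.
Asked whether 'equals' holds → Yes.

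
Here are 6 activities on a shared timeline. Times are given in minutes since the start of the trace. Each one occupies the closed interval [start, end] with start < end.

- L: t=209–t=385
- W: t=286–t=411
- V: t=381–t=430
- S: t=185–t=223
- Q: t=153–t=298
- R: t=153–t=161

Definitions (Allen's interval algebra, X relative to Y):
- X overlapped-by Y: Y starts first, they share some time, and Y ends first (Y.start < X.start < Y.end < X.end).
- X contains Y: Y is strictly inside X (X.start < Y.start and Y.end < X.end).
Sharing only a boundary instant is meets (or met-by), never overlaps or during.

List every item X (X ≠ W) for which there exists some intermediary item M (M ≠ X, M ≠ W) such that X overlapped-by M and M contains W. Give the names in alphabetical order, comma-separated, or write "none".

Target W = [t=286, t=411].
Intermediaries M with M contains W: none.
Union: none.

none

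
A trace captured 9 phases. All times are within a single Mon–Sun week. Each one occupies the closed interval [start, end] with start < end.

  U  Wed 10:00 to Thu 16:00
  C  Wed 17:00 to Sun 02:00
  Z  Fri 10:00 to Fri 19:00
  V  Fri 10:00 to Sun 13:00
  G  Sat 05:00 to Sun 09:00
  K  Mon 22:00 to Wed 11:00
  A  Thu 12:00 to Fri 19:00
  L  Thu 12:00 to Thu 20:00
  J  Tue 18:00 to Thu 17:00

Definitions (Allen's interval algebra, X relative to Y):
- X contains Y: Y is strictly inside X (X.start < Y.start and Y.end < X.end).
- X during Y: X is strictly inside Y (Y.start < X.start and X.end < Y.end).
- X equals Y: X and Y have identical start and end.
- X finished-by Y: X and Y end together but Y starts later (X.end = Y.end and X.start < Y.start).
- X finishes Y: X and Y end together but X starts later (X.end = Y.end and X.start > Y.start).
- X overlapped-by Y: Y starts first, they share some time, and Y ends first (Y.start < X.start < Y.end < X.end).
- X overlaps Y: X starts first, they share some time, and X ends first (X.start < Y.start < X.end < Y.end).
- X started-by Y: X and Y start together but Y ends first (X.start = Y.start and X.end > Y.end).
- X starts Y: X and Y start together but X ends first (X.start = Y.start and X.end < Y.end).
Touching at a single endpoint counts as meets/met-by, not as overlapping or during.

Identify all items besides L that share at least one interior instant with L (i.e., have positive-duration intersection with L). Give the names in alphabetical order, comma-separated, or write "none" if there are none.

Target L = [Thu 12:00, Thu 20:00].
A [Thu 12:00, Fri 19:00] → started-by → yes.
C [Wed 17:00, Sun 02:00] → contains → yes.
G [Sat 05:00, Sun 09:00] → after → no.
J [Tue 18:00, Thu 17:00] → overlaps → yes.
K [Mon 22:00, Wed 11:00] → before → no.
U [Wed 10:00, Thu 16:00] → overlaps → yes.
V [Fri 10:00, Sun 13:00] → after → no.
Z [Fri 10:00, Fri 19:00] → after → no.
Result: A, C, J, U.

A, C, J, U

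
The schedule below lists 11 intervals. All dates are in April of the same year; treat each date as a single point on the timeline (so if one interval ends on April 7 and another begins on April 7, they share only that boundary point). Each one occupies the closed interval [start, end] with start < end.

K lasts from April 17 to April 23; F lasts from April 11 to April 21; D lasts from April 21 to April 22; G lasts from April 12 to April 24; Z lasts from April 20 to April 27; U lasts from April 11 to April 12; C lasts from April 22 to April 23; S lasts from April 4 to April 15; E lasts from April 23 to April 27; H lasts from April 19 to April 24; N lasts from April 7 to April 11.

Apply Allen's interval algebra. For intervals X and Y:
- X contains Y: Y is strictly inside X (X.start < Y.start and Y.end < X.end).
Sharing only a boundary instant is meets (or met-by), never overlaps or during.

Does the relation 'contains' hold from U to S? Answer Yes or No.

No

U = [April 11, April 12], S = [April 4, April 15].
Actual relation of U to S: during.
Asked whether 'contains' holds → No.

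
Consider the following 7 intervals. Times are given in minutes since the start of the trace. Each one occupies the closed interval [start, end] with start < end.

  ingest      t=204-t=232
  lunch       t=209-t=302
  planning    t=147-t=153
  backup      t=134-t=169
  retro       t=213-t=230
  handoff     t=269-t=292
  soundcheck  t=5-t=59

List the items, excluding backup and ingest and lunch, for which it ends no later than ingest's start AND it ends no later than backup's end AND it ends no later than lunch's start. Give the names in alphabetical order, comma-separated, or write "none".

planning, soundcheck

Conditions: its end is no later than ingest's start (X.end <= t=204) AND its end is no later than backup's end (X.end <= t=169) AND its end is no later than lunch's start (X.end <= t=209).
handoff: end t=292 <= t=204? ✗; end t=292 <= t=169? ✗; end t=292 <= t=209? ✗ → no.
planning: end t=153 <= t=204? ✓; end t=153 <= t=169? ✓; end t=153 <= t=209? ✓ → yes.
retro: end t=230 <= t=204? ✗; end t=230 <= t=169? ✗; end t=230 <= t=209? ✗ → no.
soundcheck: end t=59 <= t=204? ✓; end t=59 <= t=169? ✓; end t=59 <= t=209? ✓ → yes.
Result: planning, soundcheck.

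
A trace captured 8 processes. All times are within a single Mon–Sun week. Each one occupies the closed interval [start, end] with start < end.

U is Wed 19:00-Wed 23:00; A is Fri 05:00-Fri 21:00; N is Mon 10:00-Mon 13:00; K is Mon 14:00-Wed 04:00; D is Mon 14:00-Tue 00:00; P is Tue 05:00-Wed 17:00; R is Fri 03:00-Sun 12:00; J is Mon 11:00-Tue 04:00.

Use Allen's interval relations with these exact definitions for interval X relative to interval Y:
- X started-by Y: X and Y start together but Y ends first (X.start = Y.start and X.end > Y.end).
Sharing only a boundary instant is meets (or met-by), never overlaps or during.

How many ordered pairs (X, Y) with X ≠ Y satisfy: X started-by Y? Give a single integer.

Checking all 56 ordered pairs for relation 'started-by'; matching pairs in alphabetical order:
(K, D): K started-by D ✓
Count: 1.

1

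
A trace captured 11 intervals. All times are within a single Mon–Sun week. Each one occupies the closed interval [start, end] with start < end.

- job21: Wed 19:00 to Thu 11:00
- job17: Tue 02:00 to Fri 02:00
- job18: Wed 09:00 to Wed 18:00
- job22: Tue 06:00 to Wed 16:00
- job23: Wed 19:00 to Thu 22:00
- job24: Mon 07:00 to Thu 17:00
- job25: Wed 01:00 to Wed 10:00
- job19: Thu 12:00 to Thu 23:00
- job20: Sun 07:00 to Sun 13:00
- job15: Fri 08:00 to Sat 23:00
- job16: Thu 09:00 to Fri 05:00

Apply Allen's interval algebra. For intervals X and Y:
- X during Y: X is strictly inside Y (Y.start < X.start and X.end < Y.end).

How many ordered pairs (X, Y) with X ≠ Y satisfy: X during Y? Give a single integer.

12

Checking all 110 ordered pairs for relation 'during'; matching pairs in alphabetical order:
(job18, job17): job18 during job17 ✓
(job18, job24): job18 during job24 ✓
(job19, job16): job19 during job16 ✓
(job19, job17): job19 during job17 ✓
(job21, job17): job21 during job17 ✓
(job21, job24): job21 during job24 ✓
(job22, job17): job22 during job17 ✓
(job22, job24): job22 during job24 ✓
(job23, job17): job23 during job17 ✓
(job25, job17): job25 during job17 ✓
(job25, job22): job25 during job22 ✓
(job25, job24): job25 during job24 ✓
Count: 12.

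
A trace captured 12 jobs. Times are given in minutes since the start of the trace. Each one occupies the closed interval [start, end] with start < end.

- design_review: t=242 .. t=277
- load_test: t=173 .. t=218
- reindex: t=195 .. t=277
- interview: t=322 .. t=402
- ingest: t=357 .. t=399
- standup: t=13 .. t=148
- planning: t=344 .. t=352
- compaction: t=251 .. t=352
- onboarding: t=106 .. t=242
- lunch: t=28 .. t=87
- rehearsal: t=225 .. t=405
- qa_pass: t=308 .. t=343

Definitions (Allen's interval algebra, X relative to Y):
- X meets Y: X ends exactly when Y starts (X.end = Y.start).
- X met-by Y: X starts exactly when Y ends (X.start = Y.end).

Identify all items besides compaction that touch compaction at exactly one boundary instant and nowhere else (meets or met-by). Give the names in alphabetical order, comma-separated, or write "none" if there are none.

none

Target compaction = [t=251, t=352].
design_review [t=242, t=277] → overlaps → no.
ingest [t=357, t=399] → after → no.
interview [t=322, t=402] → overlapped-by → no.
load_test [t=173, t=218] → before → no.
lunch [t=28, t=87] → before → no.
onboarding [t=106, t=242] → before → no.
planning [t=344, t=352] → finishes → no.
qa_pass [t=308, t=343] → during → no.
rehearsal [t=225, t=405] → contains → no.
reindex [t=195, t=277] → overlaps → no.
standup [t=13, t=148] → before → no.
Result: none.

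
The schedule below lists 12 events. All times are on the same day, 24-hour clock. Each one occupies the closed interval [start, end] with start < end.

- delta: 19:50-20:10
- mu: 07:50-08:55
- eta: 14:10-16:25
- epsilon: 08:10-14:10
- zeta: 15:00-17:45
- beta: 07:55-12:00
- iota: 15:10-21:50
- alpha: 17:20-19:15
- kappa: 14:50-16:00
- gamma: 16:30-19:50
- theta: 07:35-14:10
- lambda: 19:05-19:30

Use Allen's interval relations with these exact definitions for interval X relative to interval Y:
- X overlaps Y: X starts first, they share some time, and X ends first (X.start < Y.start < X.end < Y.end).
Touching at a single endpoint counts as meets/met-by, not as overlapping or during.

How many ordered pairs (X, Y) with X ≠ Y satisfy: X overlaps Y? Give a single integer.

Checking all 132 ordered pairs for relation 'overlaps'; matching pairs in alphabetical order:
(alpha, lambda): alpha overlaps lambda ✓
(beta, epsilon): beta overlaps epsilon ✓
(eta, iota): eta overlaps iota ✓
(eta, zeta): eta overlaps zeta ✓
(kappa, iota): kappa overlaps iota ✓
(kappa, zeta): kappa overlaps zeta ✓
(mu, beta): mu overlaps beta ✓
(mu, epsilon): mu overlaps epsilon ✓
(zeta, alpha): zeta overlaps alpha ✓
(zeta, gamma): zeta overlaps gamma ✓
(zeta, iota): zeta overlaps iota ✓
Count: 11.

11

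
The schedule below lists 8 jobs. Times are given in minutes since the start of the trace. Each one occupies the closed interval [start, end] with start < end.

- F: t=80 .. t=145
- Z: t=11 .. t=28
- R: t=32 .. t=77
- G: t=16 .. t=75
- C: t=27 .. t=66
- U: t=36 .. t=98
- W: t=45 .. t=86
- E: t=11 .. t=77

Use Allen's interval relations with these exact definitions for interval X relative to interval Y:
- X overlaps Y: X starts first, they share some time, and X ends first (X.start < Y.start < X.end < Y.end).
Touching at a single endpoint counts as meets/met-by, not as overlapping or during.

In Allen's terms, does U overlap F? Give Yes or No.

U = [t=36, t=98], F = [t=80, t=145].
Actual relation of U to F: overlaps.
Asked whether 'overlaps' holds → Yes.

Yes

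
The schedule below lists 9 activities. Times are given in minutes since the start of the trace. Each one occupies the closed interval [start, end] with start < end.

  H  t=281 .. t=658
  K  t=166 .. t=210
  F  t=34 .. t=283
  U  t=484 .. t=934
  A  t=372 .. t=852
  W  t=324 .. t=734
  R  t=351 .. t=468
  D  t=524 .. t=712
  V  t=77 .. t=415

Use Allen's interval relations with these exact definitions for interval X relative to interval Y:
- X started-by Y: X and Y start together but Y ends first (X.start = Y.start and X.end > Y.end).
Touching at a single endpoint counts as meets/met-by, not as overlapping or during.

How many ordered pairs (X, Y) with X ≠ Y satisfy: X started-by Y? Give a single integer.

Checking all 72 ordered pairs for relation 'started-by'; matching pairs in alphabetical order:
No pair satisfies it.
Count: 0.

0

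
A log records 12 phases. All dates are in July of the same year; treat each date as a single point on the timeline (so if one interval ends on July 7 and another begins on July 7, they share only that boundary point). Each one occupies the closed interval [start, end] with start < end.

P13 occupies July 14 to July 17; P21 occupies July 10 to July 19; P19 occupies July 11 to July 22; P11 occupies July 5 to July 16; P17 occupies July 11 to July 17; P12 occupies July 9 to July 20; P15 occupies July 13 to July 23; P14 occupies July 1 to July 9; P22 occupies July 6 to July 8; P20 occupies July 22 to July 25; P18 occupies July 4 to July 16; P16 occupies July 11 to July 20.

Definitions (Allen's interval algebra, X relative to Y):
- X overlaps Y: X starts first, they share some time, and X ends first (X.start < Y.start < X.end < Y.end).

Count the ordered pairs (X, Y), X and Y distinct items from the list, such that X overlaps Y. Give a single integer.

Checking all 132 ordered pairs for relation 'overlaps'; matching pairs in alphabetical order:
(P11, P12): P11 overlaps P12 ✓
(P11, P13): P11 overlaps P13 ✓
(P11, P15): P11 overlaps P15 ✓
(P11, P16): P11 overlaps P16 ✓
(P11, P17): P11 overlaps P17 ✓
(P11, P19): P11 overlaps P19 ✓
(P11, P21): P11 overlaps P21 ✓
(P12, P15): P12 overlaps P15 ✓
(P12, P19): P12 overlaps P19 ✓
(P14, P11): P14 overlaps P11 ✓
(P14, P18): P14 overlaps P18 ✓
(P15, P20): P15 overlaps P20 ✓
(P16, P15): P16 overlaps P15 ✓
(P17, P15): P17 overlaps P15 ✓
(P18, P12): P18 overlaps P12 ✓
(P18, P13): P18 overlaps P13 ✓
(P18, P15): P18 overlaps P15 ✓
(P18, P16): P18 overlaps P16 ✓
(P18, P17): P18 overlaps P17 ✓
(P18, P19): P18 overlaps P19 ✓
(P18, P21): P18 overlaps P21 ✓
(P19, P15): P19 overlaps P15 ✓
(P21, P15): P21 overlaps P15 ✓
(P21, P16): P21 overlaps P16 ✓
... plus 1 further pairs not listed.
Count: 25.

25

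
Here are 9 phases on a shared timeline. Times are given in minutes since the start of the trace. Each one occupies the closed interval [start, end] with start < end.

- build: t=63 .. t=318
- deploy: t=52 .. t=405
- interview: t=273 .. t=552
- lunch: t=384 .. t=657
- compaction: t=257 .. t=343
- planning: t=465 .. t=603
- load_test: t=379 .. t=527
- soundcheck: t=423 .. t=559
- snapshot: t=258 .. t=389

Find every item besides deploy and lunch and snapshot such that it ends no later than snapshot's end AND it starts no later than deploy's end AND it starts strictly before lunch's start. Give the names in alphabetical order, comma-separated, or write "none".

Conditions: its end is no later than snapshot's end (X.end <= t=389) AND its start is no later than deploy's end (X.start <= t=405) AND its start is strictly before lunch's start (X.start < t=384).
build: end t=318 <= t=389? ✓; start t=63 <= t=405? ✓; start t=63 < t=384? ✓ → yes.
compaction: end t=343 <= t=389? ✓; start t=257 <= t=405? ✓; start t=257 < t=384? ✓ → yes.
interview: end t=552 <= t=389? ✗; start t=273 <= t=405? ✓; start t=273 < t=384? ✓ → no.
load_test: end t=527 <= t=389? ✗; start t=379 <= t=405? ✓; start t=379 < t=384? ✓ → no.
planning: end t=603 <= t=389? ✗; start t=465 <= t=405? ✗; start t=465 < t=384? ✗ → no.
soundcheck: end t=559 <= t=389? ✗; start t=423 <= t=405? ✗; start t=423 < t=384? ✗ → no.
Result: build, compaction.

build, compaction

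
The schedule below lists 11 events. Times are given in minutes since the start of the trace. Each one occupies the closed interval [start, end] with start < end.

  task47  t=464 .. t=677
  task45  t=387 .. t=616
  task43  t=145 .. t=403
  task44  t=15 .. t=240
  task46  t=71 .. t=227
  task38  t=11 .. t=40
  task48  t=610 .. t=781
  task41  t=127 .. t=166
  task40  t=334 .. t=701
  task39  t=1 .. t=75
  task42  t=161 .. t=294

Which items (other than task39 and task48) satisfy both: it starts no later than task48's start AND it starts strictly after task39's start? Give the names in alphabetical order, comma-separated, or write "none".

Conditions: its start is no later than task48's start (X.start <= t=610) AND its start is strictly after task39's start (X.start > t=1).
task38: start t=11 <= t=610? ✓; start t=11 > t=1? ✓ → yes.
task40: start t=334 <= t=610? ✓; start t=334 > t=1? ✓ → yes.
task41: start t=127 <= t=610? ✓; start t=127 > t=1? ✓ → yes.
task42: start t=161 <= t=610? ✓; start t=161 > t=1? ✓ → yes.
task43: start t=145 <= t=610? ✓; start t=145 > t=1? ✓ → yes.
task44: start t=15 <= t=610? ✓; start t=15 > t=1? ✓ → yes.
task45: start t=387 <= t=610? ✓; start t=387 > t=1? ✓ → yes.
task46: start t=71 <= t=610? ✓; start t=71 > t=1? ✓ → yes.
task47: start t=464 <= t=610? ✓; start t=464 > t=1? ✓ → yes.
Result: task38, task40, task41, task42, task43, task44, task45, task46, task47.

task38, task40, task41, task42, task43, task44, task45, task46, task47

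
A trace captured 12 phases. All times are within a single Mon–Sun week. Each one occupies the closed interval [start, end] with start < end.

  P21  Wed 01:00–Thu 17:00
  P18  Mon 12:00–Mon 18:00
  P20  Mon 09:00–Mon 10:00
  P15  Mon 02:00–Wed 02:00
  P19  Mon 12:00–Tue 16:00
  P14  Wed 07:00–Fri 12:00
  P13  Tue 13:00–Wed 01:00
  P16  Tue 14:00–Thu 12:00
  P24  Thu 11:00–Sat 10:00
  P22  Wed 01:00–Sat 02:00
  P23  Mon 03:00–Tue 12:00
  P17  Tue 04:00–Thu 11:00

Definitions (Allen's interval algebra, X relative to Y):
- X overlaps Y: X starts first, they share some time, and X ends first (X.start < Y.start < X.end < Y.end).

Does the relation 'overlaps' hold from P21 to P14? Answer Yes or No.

Yes

P21 = [Wed 01:00, Thu 17:00], P14 = [Wed 07:00, Fri 12:00].
Actual relation of P21 to P14: overlaps.
Asked whether 'overlaps' holds → Yes.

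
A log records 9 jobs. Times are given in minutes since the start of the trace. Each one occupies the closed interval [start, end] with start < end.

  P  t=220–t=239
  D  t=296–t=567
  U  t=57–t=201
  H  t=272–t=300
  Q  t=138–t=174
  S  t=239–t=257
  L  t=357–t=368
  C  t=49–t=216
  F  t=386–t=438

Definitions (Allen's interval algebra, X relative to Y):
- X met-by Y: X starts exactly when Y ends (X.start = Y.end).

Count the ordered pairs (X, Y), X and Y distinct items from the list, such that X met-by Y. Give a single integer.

Checking all 72 ordered pairs for relation 'met-by'; matching pairs in alphabetical order:
(S, P): S met-by P ✓
Count: 1.

1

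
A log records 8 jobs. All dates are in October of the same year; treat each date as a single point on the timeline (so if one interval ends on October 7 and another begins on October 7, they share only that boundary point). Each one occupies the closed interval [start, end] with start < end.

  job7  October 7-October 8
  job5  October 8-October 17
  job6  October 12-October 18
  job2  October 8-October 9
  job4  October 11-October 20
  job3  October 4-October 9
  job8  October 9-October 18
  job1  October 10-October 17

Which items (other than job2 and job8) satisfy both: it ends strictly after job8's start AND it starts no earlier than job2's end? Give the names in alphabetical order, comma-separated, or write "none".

Conditions: its end is strictly after job8's start (X.end > October 9) AND its start is no earlier than job2's end (X.start >= October 9).
job1: end October 17 > October 9? ✓; start October 10 >= October 9? ✓ → yes.
job3: end October 9 > October 9? ✗; start October 4 >= October 9? ✗ → no.
job4: end October 20 > October 9? ✓; start October 11 >= October 9? ✓ → yes.
job5: end October 17 > October 9? ✓; start October 8 >= October 9? ✗ → no.
job6: end October 18 > October 9? ✓; start October 12 >= October 9? ✓ → yes.
job7: end October 8 > October 9? ✗; start October 7 >= October 9? ✗ → no.
Result: job1, job4, job6.

job1, job4, job6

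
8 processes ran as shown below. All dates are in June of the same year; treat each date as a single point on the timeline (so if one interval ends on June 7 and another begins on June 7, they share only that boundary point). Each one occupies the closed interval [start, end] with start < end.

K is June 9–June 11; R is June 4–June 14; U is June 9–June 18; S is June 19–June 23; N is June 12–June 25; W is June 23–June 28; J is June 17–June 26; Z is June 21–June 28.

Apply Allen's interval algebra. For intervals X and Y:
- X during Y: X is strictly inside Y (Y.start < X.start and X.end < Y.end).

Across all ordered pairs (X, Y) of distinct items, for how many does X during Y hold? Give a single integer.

Checking all 56 ordered pairs for relation 'during'; matching pairs in alphabetical order:
(K, R): K during R ✓
(S, J): S during J ✓
(S, N): S during N ✓
Count: 3.

3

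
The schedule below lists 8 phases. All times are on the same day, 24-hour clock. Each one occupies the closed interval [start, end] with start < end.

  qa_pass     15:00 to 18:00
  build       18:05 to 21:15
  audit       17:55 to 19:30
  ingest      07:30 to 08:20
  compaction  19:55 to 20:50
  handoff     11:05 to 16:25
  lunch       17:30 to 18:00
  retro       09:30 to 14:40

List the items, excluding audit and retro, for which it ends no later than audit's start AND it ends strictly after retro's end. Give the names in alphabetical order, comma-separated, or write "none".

handoff

Conditions: its end is no later than audit's start (X.end <= 17:55) AND its end is strictly after retro's end (X.end > 14:40).
build: end 21:15 <= 17:55? ✗; end 21:15 > 14:40? ✓ → no.
compaction: end 20:50 <= 17:55? ✗; end 20:50 > 14:40? ✓ → no.
handoff: end 16:25 <= 17:55? ✓; end 16:25 > 14:40? ✓ → yes.
ingest: end 08:20 <= 17:55? ✓; end 08:20 > 14:40? ✗ → no.
lunch: end 18:00 <= 17:55? ✗; end 18:00 > 14:40? ✓ → no.
qa_pass: end 18:00 <= 17:55? ✗; end 18:00 > 14:40? ✓ → no.
Result: handoff.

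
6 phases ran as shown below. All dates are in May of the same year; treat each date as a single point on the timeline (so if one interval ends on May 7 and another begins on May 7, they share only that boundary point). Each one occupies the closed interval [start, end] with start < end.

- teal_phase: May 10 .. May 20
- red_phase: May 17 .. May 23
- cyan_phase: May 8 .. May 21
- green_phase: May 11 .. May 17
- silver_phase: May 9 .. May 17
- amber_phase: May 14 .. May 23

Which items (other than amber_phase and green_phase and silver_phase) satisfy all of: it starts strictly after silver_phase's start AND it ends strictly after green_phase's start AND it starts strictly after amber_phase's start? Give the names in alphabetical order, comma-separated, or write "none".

red_phase

Conditions: its start is strictly after silver_phase's start (X.start > May 9) AND its end is strictly after green_phase's start (X.end > May 11) AND its start is strictly after amber_phase's start (X.start > May 14).
cyan_phase: start May 8 > May 9? ✗; end May 21 > May 11? ✓; start May 8 > May 14? ✗ → no.
red_phase: start May 17 > May 9? ✓; end May 23 > May 11? ✓; start May 17 > May 14? ✓ → yes.
teal_phase: start May 10 > May 9? ✓; end May 20 > May 11? ✓; start May 10 > May 14? ✗ → no.
Result: red_phase.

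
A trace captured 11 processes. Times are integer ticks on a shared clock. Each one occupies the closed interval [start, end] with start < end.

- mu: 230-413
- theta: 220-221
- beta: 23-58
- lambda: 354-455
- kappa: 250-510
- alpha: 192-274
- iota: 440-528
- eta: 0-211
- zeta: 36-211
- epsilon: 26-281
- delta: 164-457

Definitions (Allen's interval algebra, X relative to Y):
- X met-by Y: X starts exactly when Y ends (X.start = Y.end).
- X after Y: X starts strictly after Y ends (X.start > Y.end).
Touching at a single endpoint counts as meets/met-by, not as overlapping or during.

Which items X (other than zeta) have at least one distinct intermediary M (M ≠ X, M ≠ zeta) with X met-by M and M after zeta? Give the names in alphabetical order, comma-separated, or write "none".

none

Target zeta = [36, 211].
Intermediaries M with M after zeta: iota, kappa, lambda, mu, theta.
Via iota — items with X met-by iota: none.
Via kappa — items with X met-by kappa: none.
Via lambda — items with X met-by lambda: none.
Via mu — items with X met-by mu: none.
Via theta — items with X met-by theta: none.
Union: none.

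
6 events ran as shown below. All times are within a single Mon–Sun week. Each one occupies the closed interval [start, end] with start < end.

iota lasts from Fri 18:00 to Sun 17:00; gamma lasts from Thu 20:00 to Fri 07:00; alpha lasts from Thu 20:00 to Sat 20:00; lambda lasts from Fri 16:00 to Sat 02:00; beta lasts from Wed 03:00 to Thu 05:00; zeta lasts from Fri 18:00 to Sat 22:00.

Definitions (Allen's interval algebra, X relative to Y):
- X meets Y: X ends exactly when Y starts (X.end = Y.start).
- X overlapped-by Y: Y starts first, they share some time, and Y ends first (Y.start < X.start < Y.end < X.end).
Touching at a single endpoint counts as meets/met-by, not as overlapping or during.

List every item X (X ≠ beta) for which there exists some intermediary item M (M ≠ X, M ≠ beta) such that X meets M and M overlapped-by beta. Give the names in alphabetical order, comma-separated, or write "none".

none

Target beta = [Wed 03:00, Thu 05:00].
Intermediaries M with M overlapped-by beta: none.
Union: none.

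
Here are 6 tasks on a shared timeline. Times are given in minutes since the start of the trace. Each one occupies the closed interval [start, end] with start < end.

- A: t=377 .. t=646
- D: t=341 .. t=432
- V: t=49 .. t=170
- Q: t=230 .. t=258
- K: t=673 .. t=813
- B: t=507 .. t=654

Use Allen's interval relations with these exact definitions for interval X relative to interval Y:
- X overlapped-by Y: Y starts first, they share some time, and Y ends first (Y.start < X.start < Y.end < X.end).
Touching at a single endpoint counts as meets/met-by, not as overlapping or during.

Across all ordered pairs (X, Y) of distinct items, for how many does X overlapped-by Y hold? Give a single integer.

2

Checking all 30 ordered pairs for relation 'overlapped-by'; matching pairs in alphabetical order:
(A, D): A overlapped-by D ✓
(B, A): B overlapped-by A ✓
Count: 2.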